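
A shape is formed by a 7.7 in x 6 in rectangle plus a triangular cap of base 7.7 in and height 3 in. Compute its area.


Composite shape: rectangle + triangle
Rectangle area = 7.7 * 6 = 46.2
Triangle area = 0.5 * 7.7 * 3 = 11.55
Total = 46.2 + 11.55
Total = 57.75
57.75 in^2


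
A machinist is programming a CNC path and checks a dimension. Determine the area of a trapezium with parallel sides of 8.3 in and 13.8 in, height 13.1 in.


Shape: trapezoid
Parallel sides a = 8.3 in, b = 13.8 in; Height h = 13.1 in
Formula: A = (a + b) * h / 2
a + b = 8.3 + 13.8 = 22.1
A = 22.1 * 13.1 / 2
A = 289.51 / 2
A = 144.755
144.755 in^2


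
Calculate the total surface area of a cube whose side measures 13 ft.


Shape: cube
Side s = 13 ft
A cube has 6 square faces.
Formula: SA = 6 * s^2
s^2 = 169
SA = 6 * 169
SA = 1014
1014 ft^2


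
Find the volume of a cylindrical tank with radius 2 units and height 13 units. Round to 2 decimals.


Shape: cylinder
Radius r = 2 units, Height h = 13 units
Formula: V = pi * r^2 * h
r^2 = 4
V = pi * 4 * 13
V = 52 * pi
V = 163.36
163.36 units^3


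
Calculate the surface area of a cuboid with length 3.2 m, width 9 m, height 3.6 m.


Shape: rectangular prism
l = 3.2 m, w = 9 m, h = 3.6 m
Formula: SA = 2(lw + lh + wh)
lw = 28.8, lh = 11.52, wh = 32.4
lw + lh + wh = 72.72
SA = 2 * 72.72
SA = 145.44
145.44 m^2


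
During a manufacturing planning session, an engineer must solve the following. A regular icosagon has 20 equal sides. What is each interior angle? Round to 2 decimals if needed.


Shape: regular icosagon (20 sides)
Formula: interior angle = (n - 2) * 180 / n
(n - 2) = 18
(n - 2) * 180 = 3240
angle = 3240 / 20
angle = 162
162 degrees


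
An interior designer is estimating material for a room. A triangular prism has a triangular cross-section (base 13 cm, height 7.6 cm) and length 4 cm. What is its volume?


Shape: triangular prism
Triangle base = 13 cm, triangle height = 7.6 cm, prism length L = 4 cm
Formula: V = (1/2 * b * h_tri) * L
Cross-section area = 0.5 * 13 * 7.6 = 49.4
V = 49.4 * 4
V = 197.6
197.6 cm^3


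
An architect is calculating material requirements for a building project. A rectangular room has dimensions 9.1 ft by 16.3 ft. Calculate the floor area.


Shape: rectangle
Length l = 9.1 ft, Width w = 16.3 ft
Formula: A = l * w
A = 9.1 * 16.3
A = 148.33
148.33 ft^2


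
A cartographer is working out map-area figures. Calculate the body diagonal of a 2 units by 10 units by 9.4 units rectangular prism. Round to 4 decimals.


Shape: rectangular box (space diagonal)
l = 2 units, w = 10 units, h = 9.4 units
Visualize: the diagonal of the base, then a right triangle with that diagonal and the height.
Formula: d = sqrt(l^2 + w^2 + h^2)
l^2 + w^2 + h^2 = 4 + 100 + 88.36 = 192.36
d = sqrt(192.36)
d = 13.8694
13.8694 units


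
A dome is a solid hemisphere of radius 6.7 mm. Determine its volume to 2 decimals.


Shape: hemisphere (half of a sphere)
Radius r = 6.7 mm
Formula: V = (1/2) * (4/3) * pi * r^3 = (2/3) * pi * r^3
r^3 = 300.763
(2/3) * 300.763 = 200.508667
V = 200.508667 * pi
V = 629.92
629.92 mm^3


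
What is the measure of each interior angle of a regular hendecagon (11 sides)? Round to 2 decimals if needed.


Shape: regular hendecagon (11 sides)
Formula: interior angle = (n - 2) * 180 / n
(n - 2) = 9
(n - 2) * 180 = 1620
angle = 1620 / 11
angle = 147.27
147.27 degrees


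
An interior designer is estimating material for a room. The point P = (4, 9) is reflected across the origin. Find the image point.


Transformation: reflection
Original point: (4, 9)
Rule for reflection through the origin: (x, y) -> (-x, -y)
Apply: (4, 9) -> (-4, -9)
(-4, -9)


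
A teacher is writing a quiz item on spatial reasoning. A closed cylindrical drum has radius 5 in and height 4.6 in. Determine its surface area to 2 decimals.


Shape: closed cylinder
Radius r = 5 in, Height h = 4.6 in
Formula: SA = 2*pi*r^2 + 2*pi*r*h = 2*pi*r*(r + h)
r + h = 9.6
2 * r * (r + h) = 2 * 5 * 9.6 = 96
SA = 96 * pi
SA = 301.59
301.59 in^2


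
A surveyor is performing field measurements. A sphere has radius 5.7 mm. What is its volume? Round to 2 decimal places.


Shape: sphere
Radius r = 5.7 mm
Formula: V = (4/3) * pi * r^3
r^3 = 185.193
(4/3) * 185.193 = 246.924
V = 246.924 * pi
V = 775.73
775.73 mm^3


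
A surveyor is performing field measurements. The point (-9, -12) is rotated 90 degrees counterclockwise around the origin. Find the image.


Transformation: rotation about the origin
Original point: (-9, -12)
Rule for 90 deg counterclockwise: (x, y) -> (-y, x)
Apply: (-9, -12) -> (12, -9)
(12, -9)


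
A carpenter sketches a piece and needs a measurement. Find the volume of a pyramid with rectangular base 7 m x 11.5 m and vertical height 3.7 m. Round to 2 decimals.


Shape: rectangular pyramid
Base: 7 m x 11.5 m, Height h = 3.7 m
Formula: V = (1/3) * base_area * h
base_area = 7 * 11.5 = 80.5
base_area * h = 80.5 * 3.7 = 297.85
V = 297.85 / 3
V = 99.28
99.28 m^3


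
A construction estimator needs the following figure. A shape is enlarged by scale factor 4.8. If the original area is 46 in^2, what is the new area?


Linear scale factor k = 4.8
Original area = 46 in^2
Rule: under a linear scaling by k, areas scale by k^2.
k^2 = 4.8^2 = 23.04
New area = 46 * 23.04
New area = 1059.84
1059.84 in^2


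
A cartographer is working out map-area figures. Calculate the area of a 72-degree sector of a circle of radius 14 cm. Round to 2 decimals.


Shape: circular sector
Radius r = 14 cm, Angle = 72 degrees
Formula: A = (angle/360) * pi * r^2
r^2 = 196
Fraction of circle = 72/360
A = (72/360) * pi * 196
A = 39.2 * pi
A = 123.15
123.15 cm^2


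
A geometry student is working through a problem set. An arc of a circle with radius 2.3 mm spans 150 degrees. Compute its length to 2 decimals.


Shape: circular arc
Radius r = 2.3 mm, Angle = 150 degrees
Formula: L = (angle/360) * 2 * pi * r
2 * pi * r = 4.6 * pi
L = (150/360) * 4.6 * pi
L = 1.916667 * pi
L = 6.02
6.02 mm


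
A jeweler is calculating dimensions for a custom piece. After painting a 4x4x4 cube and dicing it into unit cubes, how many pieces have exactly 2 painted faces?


Large cube: 4 x 4 x 4, cut into unit cubes.
n = 4, so n - 2 = 2
Cubes with 2 painted faces lie along the edges, excluding corners.
A cube has 12 edges; each contributes (n - 2) = 2 such cubes.
Count = 12 * 2 = 24
24 unit cubes


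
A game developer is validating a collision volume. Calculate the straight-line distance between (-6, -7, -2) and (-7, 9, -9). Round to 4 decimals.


3D distance between two points
P1 = (-6, -7, -2), P2 = (-7, 9, -9)
Formula: d = sqrt((x2-x1)^2 + (y2-y1)^2 + (z2-z1)^2)
dx = -7 - -6 = -1
dy = 9 - -7 = 16
dz = -9 - -2 = -7
dx^2 + dy^2 + dz^2 = 1 + 256 + 49 = 306
d = sqrt(306)
d = 17.4929
17.4929 units


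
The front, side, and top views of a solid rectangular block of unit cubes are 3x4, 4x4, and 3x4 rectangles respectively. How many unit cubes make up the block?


Orthographic views of a solid rectangular block:
Front view 3 x 4 -> length = 3, height = 4
Side view 4 x 4 -> width = 4, height = 4 (consistent)
Top view 3 x 4 -> confirms length = 3, width = 4
The block is 3 x 4 x 4.
Total unit cubes = 3 * 4 * 4 = 48
48 unit cubes


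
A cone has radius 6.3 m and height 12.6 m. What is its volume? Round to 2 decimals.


Shape: cone
Radius r = 6.3 m, Height h = 12.6 m
Formula: V = (1/3) * pi * r^2 * h
r^2 = 39.69
pi * r^2 * h = pi * 39.69 * 12.6 = 500.094 * pi
V = 500.094 * pi / 3
V = 523.7
523.7 m^3


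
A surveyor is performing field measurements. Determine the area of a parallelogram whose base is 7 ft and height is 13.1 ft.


Shape: parallelogram
Base b = 7 ft, Height h = 13.1 ft
Formula: A = b * h
A = 7 * 13.1
A = 91.7
91.7 ft^2


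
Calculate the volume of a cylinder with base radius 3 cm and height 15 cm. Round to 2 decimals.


Shape: cylinder
Radius r = 3 cm, Height h = 15 cm
Formula: V = pi * r^2 * h
r^2 = 9
V = pi * 9 * 15
V = 135 * pi
V = 424.12
424.12 cm^3


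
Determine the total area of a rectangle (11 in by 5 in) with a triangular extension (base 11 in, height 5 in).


Composite shape: rectangle + triangle
Rectangle area = 11 * 5 = 55
Triangle area = 0.5 * 11 * 5 = 27.5
Total = 55 + 27.5
Total = 82.5
82.5 in^2


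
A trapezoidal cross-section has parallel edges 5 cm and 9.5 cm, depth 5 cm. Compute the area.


Shape: trapezoid
Parallel sides a = 5 cm, b = 9.5 cm; Height h = 5 cm
Formula: A = (a + b) * h / 2
a + b = 5 + 9.5 = 14.5
A = 14.5 * 5 / 2
A = 72.5 / 2
A = 36.25
36.25 cm^2


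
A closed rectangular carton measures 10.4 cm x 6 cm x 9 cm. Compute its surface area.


Shape: rectangular prism
l = 10.4 cm, w = 6 cm, h = 9 cm
Formula: SA = 2(lw + lh + wh)
lw = 62.4, lh = 93.6, wh = 54
lw + lh + wh = 210
SA = 2 * 210
SA = 420
420 cm^2


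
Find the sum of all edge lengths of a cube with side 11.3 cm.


Shape: cube
Side s = 11.3 cm
A cube has 12 edges, all equal.
Formula: total edge length = 12 * s
Total = 12 * 11.3
Total = 135.6
135.6 cm


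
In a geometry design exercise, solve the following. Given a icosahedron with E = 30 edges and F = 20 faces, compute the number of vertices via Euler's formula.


Polyhedron: icosahedron
Euler's formula for convex polyhedra: V - E + F = 2
Given: E = 30 edges and F = 20 faces
Solve for V:
V = 2 + E - F = 2 + 30 - 20 = 12
12 vertices


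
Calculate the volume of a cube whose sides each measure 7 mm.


Shape: cube
Side s = 7 mm
Formula: V = s^3
V = 7 * 7 * 7
V = 49 * 7
V = 343
343 mm^3


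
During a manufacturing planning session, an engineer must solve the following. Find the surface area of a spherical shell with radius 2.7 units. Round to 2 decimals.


Shape: sphere
Radius r = 2.7 units
Formula: SA = 4 * pi * r^2
r^2 = 7.29
SA = 4 * pi * 7.29
SA = 29.16 * pi
SA = 91.61
91.61 units^2


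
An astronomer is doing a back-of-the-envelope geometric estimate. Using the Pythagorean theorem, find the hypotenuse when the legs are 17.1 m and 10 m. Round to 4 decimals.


Shape: right triangle
Legs a = 17.1 m, b = 10 m
Formula: c = sqrt(a^2 + b^2)
a^2 = 292.41, b^2 = 100
a^2 + b^2 = 392.41
c = sqrt(392.41)
c = 19.8093
19.8093 m


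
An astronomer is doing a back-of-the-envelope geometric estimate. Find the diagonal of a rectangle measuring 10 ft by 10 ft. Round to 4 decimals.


Shape: rectangle (diagonal via Pythagoras)
Sides: 10 ft and 10 ft
Formula: d = sqrt(l^2 + w^2)
l^2 = 100, w^2 = 100
l^2 + w^2 = 200
d = sqrt(200)
d = 14.1421
14.1421 ft


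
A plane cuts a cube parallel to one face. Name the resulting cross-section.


Solid: cube
Cutting plane: parallel to one face
Visualize the intersection of the plane with the solid's surface.
The boundary of the cut region is a square.
square


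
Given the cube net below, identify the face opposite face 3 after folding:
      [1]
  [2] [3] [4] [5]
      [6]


Net: cross layout. Take square 3 as the base (bottom).
Fold the four squares in the horizontal row up around 3: 2 -> left, 4 -> right, 5 wraps to the top.
Fold 1 and 6 up from 3: 1 -> back, 6 -> front.
Opposite pairs are therefore: (1, 6), (2, 4), (3, 5).
Face 3 is opposite face 5.
face 5


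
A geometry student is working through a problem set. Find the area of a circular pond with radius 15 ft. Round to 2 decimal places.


Shape: circle
Radius r = 15 ft
Formula: A = pi * r^2
r^2 = 15^2 = 225
A = pi * 225
A = 706.86
706.86 ft^2


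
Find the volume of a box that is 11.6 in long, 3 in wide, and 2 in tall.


Shape: rectangular prism
l = 11.6 in, w = 3 in, h = 2 in
Formula: V = l * w * h
V = 11.6 * 3 * 2
V = 34.8 * 2
V = 69.6
69.6 in^3


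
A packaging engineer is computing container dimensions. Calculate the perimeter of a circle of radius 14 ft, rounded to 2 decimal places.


Shape: circle
Radius r = 14 ft
Formula: C = 2 * pi * r
C = 2 * pi * 14
C = 28 * pi
C = 87.96
87.96 ft


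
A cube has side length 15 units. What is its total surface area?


Shape: cube
Side s = 15 units
A cube has 6 square faces.
Formula: SA = 6 * s^2
s^2 = 225
SA = 6 * 225
SA = 1350
1350 units^2


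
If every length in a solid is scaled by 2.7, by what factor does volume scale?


Linear scale factor k = 2.7
Rule: under a linear scaling by k, volumes scale by k^3.
k^3 = 2.7 * 2.7 * 2.7
k^3 = 7.29 * 2.7
k^3 = 19.683
Volume scales by a factor of 19.683.
19.683 (dimensionless)


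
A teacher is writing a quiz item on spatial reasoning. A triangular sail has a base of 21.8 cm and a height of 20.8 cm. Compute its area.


Shape: triangle
Base b = 21.8 cm, Height h = 20.8 cm
Formula: A = (1/2) * b * h
A = 0.5 * 21.8 * 20.8
A = 0.5 * 453.44
A = 226.72
226.72 cm^2


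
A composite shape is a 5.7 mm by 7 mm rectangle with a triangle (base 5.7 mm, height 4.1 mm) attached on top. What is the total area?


Composite shape: rectangle + triangle
Rectangle area = 5.7 * 7 = 39.9
Triangle area = 0.5 * 5.7 * 4.1 = 11.685
Total = 39.9 + 11.685
Total = 51.585
51.585 mm^2


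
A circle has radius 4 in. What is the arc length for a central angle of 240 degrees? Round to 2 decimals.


Shape: circular arc
Radius r = 4 in, Angle = 240 degrees
Formula: L = (angle/360) * 2 * pi * r
2 * pi * r = 8 * pi
L = (240/360) * 8 * pi
L = 5.333333 * pi
L = 16.76
16.76 in


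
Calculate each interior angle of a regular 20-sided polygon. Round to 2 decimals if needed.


Shape: regular icosagon (20 sides)
Formula: interior angle = (n - 2) * 180 / n
(n - 2) = 18
(n - 2) * 180 = 3240
angle = 3240 / 20
angle = 162
162 degrees


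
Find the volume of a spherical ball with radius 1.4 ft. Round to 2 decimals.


Shape: sphere
Radius r = 1.4 ft
Formula: V = (4/3) * pi * r^3
r^3 = 2.744
(4/3) * 2.744 = 3.658667
V = 3.658667 * pi
V = 11.49
11.49 ft^3


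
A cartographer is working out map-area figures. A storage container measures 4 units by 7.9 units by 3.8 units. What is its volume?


Shape: rectangular prism
l = 4 units, w = 7.9 units, h = 3.8 units
Formula: V = l * w * h
V = 4 * 7.9 * 3.8
V = 31.6 * 3.8
V = 120.08
120.08 units^3


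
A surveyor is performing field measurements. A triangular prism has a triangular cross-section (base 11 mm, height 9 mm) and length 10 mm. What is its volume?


Shape: triangular prism
Triangle base = 11 mm, triangle height = 9 mm, prism length L = 10 mm
Formula: V = (1/2 * b * h_tri) * L
Cross-section area = 0.5 * 11 * 9 = 49.5
V = 49.5 * 10
V = 495
495 mm^3


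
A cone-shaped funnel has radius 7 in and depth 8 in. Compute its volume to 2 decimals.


Shape: cone
Radius r = 7 in, Height h = 8 in
Formula: V = (1/3) * pi * r^2 * h
r^2 = 49
pi * r^2 * h = pi * 49 * 8 = 392 * pi
V = 392 * pi / 3
V = 410.5
410.5 in^3


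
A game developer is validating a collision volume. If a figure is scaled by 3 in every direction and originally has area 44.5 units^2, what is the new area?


Linear scale factor k = 3
Original area = 44.5 units^2
Rule: under a linear scaling by k, areas scale by k^2.
k^2 = 3^2 = 9
New area = 44.5 * 9
New area = 400.5
400.5 units^2


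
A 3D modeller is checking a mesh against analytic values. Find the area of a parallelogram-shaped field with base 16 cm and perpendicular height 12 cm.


Shape: parallelogram
Base b = 16 cm, Height h = 12 cm
Formula: A = b * h
A = 16 * 12
A = 192
192 cm^2


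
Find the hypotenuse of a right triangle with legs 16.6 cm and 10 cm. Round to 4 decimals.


Shape: right triangle
Legs a = 16.6 cm, b = 10 cm
Formula: c = sqrt(a^2 + b^2)
a^2 = 275.56, b^2 = 100
a^2 + b^2 = 375.56
c = sqrt(375.56)
c = 19.3794
19.3794 cm


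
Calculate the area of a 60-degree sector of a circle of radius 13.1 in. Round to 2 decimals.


Shape: circular sector
Radius r = 13.1 in, Angle = 60 degrees
Formula: A = (angle/360) * pi * r^2
r^2 = 171.61
Fraction of circle = 60/360
A = (60/360) * pi * 171.61
A = 28.601667 * pi
A = 89.85
89.85 in^2


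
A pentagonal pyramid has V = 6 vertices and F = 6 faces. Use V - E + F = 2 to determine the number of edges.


Polyhedron: pentagonal pyramid
Euler's formula for convex polyhedra: V - E + F = 2
Given: V = 6 vertices and F = 6 faces
Solve for E:
E = V + F - 2 = 6 + 6 - 2 = 10
10 edges


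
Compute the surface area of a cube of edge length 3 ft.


Shape: cube
Side s = 3 ft
A cube has 6 square faces.
Formula: SA = 6 * s^2
s^2 = 9
SA = 6 * 9
SA = 54
54 ft^2


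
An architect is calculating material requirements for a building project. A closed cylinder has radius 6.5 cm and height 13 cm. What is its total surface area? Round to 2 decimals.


Shape: closed cylinder
Radius r = 6.5 cm, Height h = 13 cm
Formula: SA = 2*pi*r^2 + 2*pi*r*h = 2*pi*r*(r + h)
r + h = 19.5
2 * r * (r + h) = 2 * 6.5 * 19.5 = 253.5
SA = 253.5 * pi
SA = 796.39
796.39 cm^2


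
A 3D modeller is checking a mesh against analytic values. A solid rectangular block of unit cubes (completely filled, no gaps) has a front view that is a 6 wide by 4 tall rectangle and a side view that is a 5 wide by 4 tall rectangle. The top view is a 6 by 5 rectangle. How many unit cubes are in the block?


Orthographic views of a solid rectangular block:
Front view 6 x 4 -> length = 6, height = 4
Side view 5 x 4 -> width = 5, height = 4 (consistent)
Top view 6 x 5 -> confirms length = 6, width = 5
The block is 6 x 5 x 4.
Total unit cubes = 6 * 5 * 4 = 120
120 unit cubes


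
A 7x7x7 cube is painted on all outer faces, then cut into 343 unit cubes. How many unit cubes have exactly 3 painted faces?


Large cube: 7 x 7 x 7, cut into unit cubes.
Cubes with 3 painted faces are at the corners. A cube always has 8 corners.
Count = 8
8 unit cubes


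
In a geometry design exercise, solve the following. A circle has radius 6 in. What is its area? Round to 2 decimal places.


Shape: circle
Radius r = 6 in
Formula: A = pi * r^2
r^2 = 6^2 = 36
A = pi * 36
A = 113.1
113.1 in^2


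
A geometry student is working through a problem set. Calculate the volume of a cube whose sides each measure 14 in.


Shape: cube
Side s = 14 in
Formula: V = s^3
V = 14 * 14 * 14
V = 196 * 14
V = 2744
2744 in^3


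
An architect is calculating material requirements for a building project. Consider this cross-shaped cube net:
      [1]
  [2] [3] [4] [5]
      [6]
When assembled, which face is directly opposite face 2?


Net: cross layout. Take square 3 as the base (bottom).
Fold the four squares in the horizontal row up around 3: 2 -> left, 4 -> right, 5 wraps to the top.
Fold 1 and 6 up from 3: 1 -> back, 6 -> front.
Opposite pairs are therefore: (1, 6), (2, 4), (3, 5).
Face 2 is opposite face 4.
face 4


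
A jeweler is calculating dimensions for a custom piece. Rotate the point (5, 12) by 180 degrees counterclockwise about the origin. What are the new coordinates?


Transformation: rotation about the origin
Original point: (5, 12)
Rule for 180 deg: (x, y) -> (-x, -y)
Apply: (5, 12) -> (-5, -12)
(-5, -12)


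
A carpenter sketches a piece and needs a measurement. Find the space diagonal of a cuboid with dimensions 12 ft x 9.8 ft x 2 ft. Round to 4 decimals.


Shape: rectangular box (space diagonal)
l = 12 ft, w = 9.8 ft, h = 2 ft
Visualize: the diagonal of the base, then a right triangle with that diagonal and the height.
Formula: d = sqrt(l^2 + w^2 + h^2)
l^2 + w^2 + h^2 = 144 + 96.04 + 4 = 244.04
d = sqrt(244.04)
d = 15.6218
15.6218 ft


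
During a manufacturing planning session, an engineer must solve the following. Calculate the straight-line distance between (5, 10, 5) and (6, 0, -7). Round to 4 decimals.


3D distance between two points
P1 = (5, 10, 5), P2 = (6, 0, -7)
Formula: d = sqrt((x2-x1)^2 + (y2-y1)^2 + (z2-z1)^2)
dx = 6 - 5 = 1
dy = 0 - 10 = -10
dz = -7 - 5 = -12
dx^2 + dy^2 + dz^2 = 1 + 100 + 144 = 245
d = sqrt(245)
d = 15.6525
15.6525 units


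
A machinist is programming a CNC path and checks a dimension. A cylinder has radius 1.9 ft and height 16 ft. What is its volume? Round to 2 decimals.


Shape: cylinder
Radius r = 1.9 ft, Height h = 16 ft
Formula: V = pi * r^2 * h
r^2 = 3.61
V = pi * 3.61 * 16
V = 57.76 * pi
V = 181.46
181.46 ft^3


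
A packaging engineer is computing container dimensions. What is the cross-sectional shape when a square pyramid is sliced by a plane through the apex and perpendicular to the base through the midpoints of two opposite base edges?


Solid: square pyramid
Cutting plane: through the apex and perpendicular to the base through the midpoints of two opposite base edges
Visualize the intersection of the plane with the solid's surface.
The boundary of the cut region is a isosceles triangle.
isosceles triangle


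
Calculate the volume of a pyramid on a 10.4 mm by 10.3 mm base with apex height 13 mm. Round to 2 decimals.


Shape: rectangular pyramid
Base: 10.4 mm x 10.3 mm, Height h = 13 mm
Formula: V = (1/3) * base_area * h
base_area = 10.4 * 10.3 = 107.12
base_area * h = 107.12 * 13 = 1392.56
V = 1392.56 / 3
V = 464.19
464.19 mm^3


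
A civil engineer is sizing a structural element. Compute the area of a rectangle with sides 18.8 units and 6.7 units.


Shape: rectangle
Length l = 18.8 units, Width w = 6.7 units
Formula: A = l * w
A = 18.8 * 6.7
A = 125.96
125.96 units^2


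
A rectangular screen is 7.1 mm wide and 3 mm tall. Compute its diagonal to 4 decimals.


Shape: rectangle (diagonal via Pythagoras)
Sides: 7.1 mm and 3 mm
Formula: d = sqrt(l^2 + w^2)
l^2 = 50.41, w^2 = 9
l^2 + w^2 = 59.41
d = sqrt(59.41)
d = 7.7078
7.7078 mm


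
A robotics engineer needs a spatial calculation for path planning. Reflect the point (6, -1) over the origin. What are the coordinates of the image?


Transformation: reflection
Original point: (6, -1)
Rule for reflection through the origin: (x, y) -> (-x, -y)
Apply: (6, -1) -> (-6, 1)
(-6, 1)


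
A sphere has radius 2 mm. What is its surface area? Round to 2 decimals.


Shape: sphere
Radius r = 2 mm
Formula: SA = 4 * pi * r^2
r^2 = 4
SA = 4 * pi * 4
SA = 16 * pi
SA = 50.27
50.27 mm^2


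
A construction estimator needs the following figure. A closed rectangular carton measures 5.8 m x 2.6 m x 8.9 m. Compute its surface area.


Shape: rectangular prism
l = 5.8 m, w = 2.6 m, h = 8.9 m
Formula: SA = 2(lw + lh + wh)
lw = 15.08, lh = 51.62, wh = 23.14
lw + lh + wh = 89.84
SA = 2 * 89.84
SA = 179.68
179.68 m^2


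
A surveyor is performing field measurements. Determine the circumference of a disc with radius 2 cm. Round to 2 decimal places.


Shape: circle
Radius r = 2 cm
Formula: C = 2 * pi * r
C = 2 * pi * 2
C = 4 * pi
C = 12.57
12.57 cm


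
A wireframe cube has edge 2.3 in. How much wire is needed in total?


Shape: cube
Side s = 2.3 in
A cube has 12 edges, all equal.
Formula: total edge length = 12 * s
Total = 12 * 2.3
Total = 27.6
27.6 in


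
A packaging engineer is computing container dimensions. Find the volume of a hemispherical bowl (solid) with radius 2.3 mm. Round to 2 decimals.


Shape: hemisphere (half of a sphere)
Radius r = 2.3 mm
Formula: V = (1/2) * (4/3) * pi * r^3 = (2/3) * pi * r^3
r^3 = 12.167
(2/3) * 12.167 = 8.111333
V = 8.111333 * pi
V = 25.48
25.48 mm^3


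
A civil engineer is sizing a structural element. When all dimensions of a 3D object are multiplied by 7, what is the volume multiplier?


Linear scale factor k = 7
Rule: under a linear scaling by k, volumes scale by k^3.
k^3 = 7 * 7 * 7
k^3 = 49 * 7
k^3 = 343
Volume scales by a factor of 343.
343 (dimensionless)


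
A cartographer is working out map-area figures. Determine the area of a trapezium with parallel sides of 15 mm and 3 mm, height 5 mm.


Shape: trapezoid
Parallel sides a = 15 mm, b = 3 mm; Height h = 5 mm
Formula: A = (a + b) * h / 2
a + b = 15 + 3 = 18
A = 18 * 5 / 2
A = 90 / 2
A = 45
45 mm^2


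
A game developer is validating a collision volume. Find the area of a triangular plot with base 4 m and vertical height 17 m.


Shape: triangle
Base b = 4 m, Height h = 17 m
Formula: A = (1/2) * b * h
A = 0.5 * 4 * 17
A = 0.5 * 68
A = 34
34 m^2


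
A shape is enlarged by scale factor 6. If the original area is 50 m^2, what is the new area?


Linear scale factor k = 6
Original area = 50 m^2
Rule: under a linear scaling by k, areas scale by k^2.
k^2 = 6^2 = 36
New area = 50 * 36
New area = 1800
1800 m^2


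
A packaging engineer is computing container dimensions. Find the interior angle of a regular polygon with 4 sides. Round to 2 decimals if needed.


Shape: regular square (4 sides)
Formula: interior angle = (n - 2) * 180 / n
(n - 2) = 2
(n - 2) * 180 = 360
angle = 360 / 4
angle = 90
90 degrees


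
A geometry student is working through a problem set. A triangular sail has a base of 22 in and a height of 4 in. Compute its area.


Shape: triangle
Base b = 22 in, Height h = 4 in
Formula: A = (1/2) * b * h
A = 0.5 * 22 * 4
A = 0.5 * 88
A = 44
44 in^2


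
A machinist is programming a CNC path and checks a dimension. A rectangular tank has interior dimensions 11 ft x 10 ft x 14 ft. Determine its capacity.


Shape: rectangular prism
l = 11 ft, w = 10 ft, h = 14 ft
Formula: V = l * w * h
V = 11 * 10 * 14
V = 110 * 14
V = 1540
1540 ft^3


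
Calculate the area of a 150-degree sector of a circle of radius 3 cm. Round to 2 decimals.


Shape: circular sector
Radius r = 3 cm, Angle = 150 degrees
Formula: A = (angle/360) * pi * r^2
r^2 = 9
Fraction of circle = 150/360
A = (150/360) * pi * 9
A = 3.75 * pi
A = 11.78
11.78 cm^2


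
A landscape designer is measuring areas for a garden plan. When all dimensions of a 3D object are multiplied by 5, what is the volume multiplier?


Linear scale factor k = 5
Rule: under a linear scaling by k, volumes scale by k^3.
k^3 = 5 * 5 * 5
k^3 = 25 * 5
k^3 = 125
Volume scales by a factor of 125.
125 (dimensionless)


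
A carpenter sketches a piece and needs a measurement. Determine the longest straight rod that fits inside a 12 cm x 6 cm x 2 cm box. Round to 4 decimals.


Shape: rectangular box (space diagonal)
l = 12 cm, w = 6 cm, h = 2 cm
Visualize: the diagonal of the base, then a right triangle with that diagonal and the height.
Formula: d = sqrt(l^2 + w^2 + h^2)
l^2 + w^2 + h^2 = 144 + 36 + 4 = 184
d = sqrt(184)
d = 13.5647
13.5647 cm


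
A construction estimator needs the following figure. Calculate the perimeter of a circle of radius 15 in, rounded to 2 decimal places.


Shape: circle
Radius r = 15 in
Formula: C = 2 * pi * r
C = 2 * pi * 15
C = 30 * pi
C = 94.25
94.25 in


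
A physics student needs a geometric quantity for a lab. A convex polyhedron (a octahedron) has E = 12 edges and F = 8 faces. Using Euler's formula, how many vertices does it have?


Polyhedron: octahedron
Euler's formula for convex polyhedra: V - E + F = 2
Given: E = 12 edges and F = 8 faces
Solve for V:
V = 2 + E - F = 2 + 12 - 8 = 6
6 vertices


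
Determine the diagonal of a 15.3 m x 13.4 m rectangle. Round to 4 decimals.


Shape: rectangle (diagonal via Pythagoras)
Sides: 15.3 m and 13.4 m
Formula: d = sqrt(l^2 + w^2)
l^2 = 234.09, w^2 = 179.56
l^2 + w^2 = 413.65
d = sqrt(413.65)
d = 20.3384
20.3384 m


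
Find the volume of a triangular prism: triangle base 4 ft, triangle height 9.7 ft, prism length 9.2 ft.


Shape: triangular prism
Triangle base = 4 ft, triangle height = 9.7 ft, prism length L = 9.2 ft
Formula: V = (1/2 * b * h_tri) * L
Cross-section area = 0.5 * 4 * 9.7 = 19.4
V = 19.4 * 9.2
V = 178.48
178.48 ft^3


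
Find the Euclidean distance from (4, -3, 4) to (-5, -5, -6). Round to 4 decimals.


3D distance between two points
P1 = (4, -3, 4), P2 = (-5, -5, -6)
Formula: d = sqrt((x2-x1)^2 + (y2-y1)^2 + (z2-z1)^2)
dx = -5 - 4 = -9
dy = -5 - -3 = -2
dz = -6 - 4 = -10
dx^2 + dy^2 + dz^2 = 81 + 4 + 100 = 185
d = sqrt(185)
d = 13.6015
13.6015 units


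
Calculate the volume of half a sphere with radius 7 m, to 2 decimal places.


Shape: hemisphere (half of a sphere)
Radius r = 7 m
Formula: V = (1/2) * (4/3) * pi * r^3 = (2/3) * pi * r^3
r^3 = 343
(2/3) * 343 = 228.666667
V = 228.666667 * pi
V = 718.38
718.38 m^3


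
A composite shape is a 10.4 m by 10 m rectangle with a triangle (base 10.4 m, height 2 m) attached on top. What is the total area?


Composite shape: rectangle + triangle
Rectangle area = 10.4 * 10 = 104
Triangle area = 0.5 * 10.4 * 2 = 10.4
Total = 104 + 10.4
Total = 114.4
114.4 m^2


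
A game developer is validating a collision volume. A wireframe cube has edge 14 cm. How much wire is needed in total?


Shape: cube
Side s = 14 cm
A cube has 12 edges, all equal.
Formula: total edge length = 12 * s
Total = 12 * 14
Total = 168
168 cm


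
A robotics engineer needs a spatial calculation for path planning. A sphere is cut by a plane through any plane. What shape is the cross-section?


Solid: sphere
Cutting plane: through any plane
Visualize the intersection of the plane with the solid's surface.
The boundary of the cut region is a circle.
circle


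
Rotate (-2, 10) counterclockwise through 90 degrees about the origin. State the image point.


Transformation: rotation about the origin
Original point: (-2, 10)
Rule for 90 deg counterclockwise: (x, y) -> (-y, x)
Apply: (-2, 10) -> (-10, -2)
(-10, -2)


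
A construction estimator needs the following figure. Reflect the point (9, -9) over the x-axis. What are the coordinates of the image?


Transformation: reflection
Original point: (9, -9)
Rule for reflection over the x-axis: (x, y) -> (x, -y)
Apply: (9, -9) -> (9, 9)
(9, 9)


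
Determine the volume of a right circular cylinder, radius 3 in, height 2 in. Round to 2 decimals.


Shape: cylinder
Radius r = 3 in, Height h = 2 in
Formula: V = pi * r^2 * h
r^2 = 9
V = pi * 9 * 2
V = 18 * pi
V = 56.55
56.55 in^3


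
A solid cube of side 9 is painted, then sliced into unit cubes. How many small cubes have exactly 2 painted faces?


Large cube: 9 x 9 x 9, cut into unit cubes.
n = 9, so n - 2 = 7
Cubes with 2 painted faces lie along the edges, excluding corners.
A cube has 12 edges; each contributes (n - 2) = 7 such cubes.
Count = 12 * 7 = 84
84 unit cubes


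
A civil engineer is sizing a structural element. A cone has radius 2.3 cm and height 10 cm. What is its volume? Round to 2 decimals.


Shape: cone
Radius r = 2.3 cm, Height h = 10 cm
Formula: V = (1/3) * pi * r^2 * h
r^2 = 5.29
pi * r^2 * h = pi * 5.29 * 10 = 52.9 * pi
V = 52.9 * pi / 3
V = 55.4
55.4 cm^3


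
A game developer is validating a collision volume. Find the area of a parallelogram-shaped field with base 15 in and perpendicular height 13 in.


Shape: parallelogram
Base b = 15 in, Height h = 13 in
Formula: A = b * h
A = 15 * 13
A = 195
195 in^2


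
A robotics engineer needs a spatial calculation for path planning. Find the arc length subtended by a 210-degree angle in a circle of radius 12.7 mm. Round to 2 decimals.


Shape: circular arc
Radius r = 12.7 mm, Angle = 210 degrees
Formula: L = (angle/360) * 2 * pi * r
2 * pi * r = 25.4 * pi
L = (210/360) * 25.4 * pi
L = 14.816667 * pi
L = 46.55
46.55 mm


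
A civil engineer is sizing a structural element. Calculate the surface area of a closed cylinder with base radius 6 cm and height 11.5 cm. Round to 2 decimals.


Shape: closed cylinder
Radius r = 6 cm, Height h = 11.5 cm
Formula: SA = 2*pi*r^2 + 2*pi*r*h = 2*pi*r*(r + h)
r + h = 17.5
2 * r * (r + h) = 2 * 6 * 17.5 = 210
SA = 210 * pi
SA = 659.73
659.73 cm^2


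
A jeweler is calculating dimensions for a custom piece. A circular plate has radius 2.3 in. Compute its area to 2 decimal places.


Shape: circle
Radius r = 2.3 in
Formula: A = pi * r^2
r^2 = 2.3^2 = 5.29
A = pi * 5.29
A = 16.62
16.62 in^2


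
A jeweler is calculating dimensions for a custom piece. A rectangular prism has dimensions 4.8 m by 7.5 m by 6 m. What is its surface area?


Shape: rectangular prism
l = 4.8 m, w = 7.5 m, h = 6 m
Formula: SA = 2(lw + lh + wh)
lw = 36, lh = 28.8, wh = 45
lw + lh + wh = 109.8
SA = 2 * 109.8
SA = 219.6
219.6 m^2


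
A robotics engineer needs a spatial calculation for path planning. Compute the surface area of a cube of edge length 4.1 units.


Shape: cube
Side s = 4.1 units
A cube has 6 square faces.
Formula: SA = 6 * s^2
s^2 = 16.81
SA = 6 * 16.81
SA = 100.86
100.86 units^2


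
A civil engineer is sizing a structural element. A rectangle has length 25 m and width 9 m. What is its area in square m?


Shape: rectangle
Length l = 25 m, Width w = 9 m
Formula: A = l * w
A = 25 * 9
A = 225
225 m^2


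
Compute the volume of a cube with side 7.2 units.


Shape: cube
Side s = 7.2 units
Formula: V = s^3
V = 7.2 * 7.2 * 7.2
V = 51.84 * 7.2
V = 373.248
373.248 units^3


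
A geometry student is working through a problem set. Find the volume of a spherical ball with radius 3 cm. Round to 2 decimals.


Shape: sphere
Radius r = 3 cm
Formula: V = (4/3) * pi * r^3
r^3 = 27
(4/3) * 27 = 36
V = 36 * pi
V = 113.1
113.1 cm^3


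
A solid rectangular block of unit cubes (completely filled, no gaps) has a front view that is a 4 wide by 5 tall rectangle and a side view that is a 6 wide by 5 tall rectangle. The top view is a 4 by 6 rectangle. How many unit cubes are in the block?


Orthographic views of a solid rectangular block:
Front view 4 x 5 -> length = 4, height = 5
Side view 6 x 5 -> width = 6, height = 5 (consistent)
Top view 4 x 6 -> confirms length = 4, width = 6
The block is 4 x 6 x 5.
Total unit cubes = 4 * 6 * 5 = 120
120 unit cubes


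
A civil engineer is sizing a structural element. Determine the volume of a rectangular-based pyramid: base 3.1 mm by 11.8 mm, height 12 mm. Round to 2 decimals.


Shape: rectangular pyramid
Base: 3.1 mm x 11.8 mm, Height h = 12 mm
Formula: V = (1/3) * base_area * h
base_area = 3.1 * 11.8 = 36.58
base_area * h = 36.58 * 12 = 438.96
V = 438.96 / 3
V = 146.32
146.32 mm^3


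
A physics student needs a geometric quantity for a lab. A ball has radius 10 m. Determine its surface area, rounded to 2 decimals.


Shape: sphere
Radius r = 10 m
Formula: SA = 4 * pi * r^2
r^2 = 100
SA = 4 * pi * 100
SA = 400 * pi
SA = 1256.64
1256.64 m^2


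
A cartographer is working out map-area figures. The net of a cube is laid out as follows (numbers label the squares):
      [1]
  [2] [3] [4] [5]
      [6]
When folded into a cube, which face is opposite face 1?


Net: cross layout. Take square 3 as the base (bottom).
Fold the four squares in the horizontal row up around 3: 2 -> left, 4 -> right, 5 wraps to the top.
Fold 1 and 6 up from 3: 1 -> back, 6 -> front.
Opposite pairs are therefore: (1, 6), (2, 4), (3, 5).
Face 1 is opposite face 6.
face 6


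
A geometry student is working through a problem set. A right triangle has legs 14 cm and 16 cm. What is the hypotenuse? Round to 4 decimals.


Shape: right triangle
Legs a = 14 cm, b = 16 cm
Formula: c = sqrt(a^2 + b^2)
a^2 = 196, b^2 = 256
a^2 + b^2 = 452
c = sqrt(452)
c = 21.2603
21.2603 cm


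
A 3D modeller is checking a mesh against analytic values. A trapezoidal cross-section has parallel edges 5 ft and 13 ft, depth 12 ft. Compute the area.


Shape: trapezoid
Parallel sides a = 5 ft, b = 13 ft; Height h = 12 ft
Formula: A = (a + b) * h / 2
a + b = 5 + 13 = 18
A = 18 * 12 / 2
A = 216 / 2
A = 108
108 ft^2


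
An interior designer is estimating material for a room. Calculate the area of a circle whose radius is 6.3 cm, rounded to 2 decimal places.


Shape: circle
Radius r = 6.3 cm
Formula: A = pi * r^2
r^2 = 6.3^2 = 39.69
A = pi * 39.69
A = 124.69
124.69 cm^2


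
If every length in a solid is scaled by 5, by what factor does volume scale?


Linear scale factor k = 5
Rule: under a linear scaling by k, volumes scale by k^3.
k^3 = 5 * 5 * 5
k^3 = 25 * 5
k^3 = 125
Volume scales by a factor of 125.
125 (dimensionless)


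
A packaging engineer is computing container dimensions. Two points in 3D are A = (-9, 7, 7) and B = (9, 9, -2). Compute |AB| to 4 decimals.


3D distance between two points
P1 = (-9, 7, 7), P2 = (9, 9, -2)
Formula: d = sqrt((x2-x1)^2 + (y2-y1)^2 + (z2-z1)^2)
dx = 9 - -9 = 18
dy = 9 - 7 = 2
dz = -2 - 7 = -9
dx^2 + dy^2 + dz^2 = 324 + 4 + 81 = 409
d = sqrt(409)
d = 20.2237
20.2237 units


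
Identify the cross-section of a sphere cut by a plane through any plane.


Solid: sphere
Cutting plane: through any plane
Visualize the intersection of the plane with the solid's surface.
The boundary of the cut region is a circle.
circle


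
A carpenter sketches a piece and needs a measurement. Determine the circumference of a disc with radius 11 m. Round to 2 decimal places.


Shape: circle
Radius r = 11 m
Formula: C = 2 * pi * r
C = 2 * pi * 11
C = 22 * pi
C = 69.12
69.12 m


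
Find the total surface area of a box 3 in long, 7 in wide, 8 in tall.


Shape: rectangular prism
l = 3 in, w = 7 in, h = 8 in
Formula: SA = 2(lw + lh + wh)
lw = 21, lh = 24, wh = 56
lw + lh + wh = 101
SA = 2 * 101
SA = 202
202 in^2


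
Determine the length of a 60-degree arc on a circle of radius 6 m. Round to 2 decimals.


Shape: circular arc
Radius r = 6 m, Angle = 60 degrees
Formula: L = (angle/360) * 2 * pi * r
2 * pi * r = 12 * pi
L = (60/360) * 12 * pi
L = 2 * pi
L = 6.28
6.28 m


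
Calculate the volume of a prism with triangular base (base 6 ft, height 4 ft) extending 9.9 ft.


Shape: triangular prism
Triangle base = 6 ft, triangle height = 4 ft, prism length L = 9.9 ft
Formula: V = (1/2 * b * h_tri) * L
Cross-section area = 0.5 * 6 * 4 = 12
V = 12 * 9.9
V = 118.8
118.8 ft^3


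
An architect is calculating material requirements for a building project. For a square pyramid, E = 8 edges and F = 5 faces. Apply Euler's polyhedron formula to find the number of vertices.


Polyhedron: square pyramid
Euler's formula for convex polyhedra: V - E + F = 2
Given: E = 8 edges and F = 5 faces
Solve for V:
V = 2 + E - F = 2 + 8 - 5 = 5
5 vertices


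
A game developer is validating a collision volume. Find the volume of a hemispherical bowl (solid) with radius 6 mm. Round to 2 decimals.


Shape: hemisphere (half of a sphere)
Radius r = 6 mm
Formula: V = (1/2) * (4/3) * pi * r^3 = (2/3) * pi * r^3
r^3 = 216
(2/3) * 216 = 144
V = 144 * pi
V = 452.39
452.39 mm^3


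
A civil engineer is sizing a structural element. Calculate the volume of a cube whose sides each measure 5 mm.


Shape: cube
Side s = 5 mm
Formula: V = s^3
V = 5 * 5 * 5
V = 25 * 5
V = 125
125 mm^3


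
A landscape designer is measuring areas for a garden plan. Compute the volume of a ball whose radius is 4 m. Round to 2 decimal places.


Shape: sphere
Radius r = 4 m
Formula: V = (4/3) * pi * r^3
r^3 = 64
(4/3) * 64 = 85.333333
V = 85.333333 * pi
V = 268.08
268.08 m^3


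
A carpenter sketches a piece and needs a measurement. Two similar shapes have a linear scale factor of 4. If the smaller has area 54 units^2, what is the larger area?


Linear scale factor k = 4
Original area = 54 units^2
Rule: under a linear scaling by k, areas scale by k^2.
k^2 = 4^2 = 16
New area = 54 * 16
New area = 864
864 units^2


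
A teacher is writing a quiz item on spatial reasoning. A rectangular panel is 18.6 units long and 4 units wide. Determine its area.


Shape: rectangle
Length l = 18.6 units, Width w = 4 units
Formula: A = l * w
A = 18.6 * 4
A = 74.4
74.4 units^2


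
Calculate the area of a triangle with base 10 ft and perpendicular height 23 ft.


Shape: triangle
Base b = 10 ft, Height h = 23 ft
Formula: A = (1/2) * b * h
A = 0.5 * 10 * 23
A = 0.5 * 230
A = 115
115 ft^2


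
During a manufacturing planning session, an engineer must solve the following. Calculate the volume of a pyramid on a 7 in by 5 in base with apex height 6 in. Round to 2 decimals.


Shape: rectangular pyramid
Base: 7 in x 5 in, Height h = 6 in
Formula: V = (1/3) * base_area * h
base_area = 7 * 5 = 35
base_area * h = 35 * 6 = 210
V = 210 / 3
V = 70
70 in^3


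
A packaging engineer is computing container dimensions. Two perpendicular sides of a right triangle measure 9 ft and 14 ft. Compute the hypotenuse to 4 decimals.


Shape: right triangle
Legs a = 9 ft, b = 14 ft
Formula: c = sqrt(a^2 + b^2)
a^2 = 81, b^2 = 196
a^2 + b^2 = 277
c = sqrt(277)
c = 16.6433
16.6433 ft
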